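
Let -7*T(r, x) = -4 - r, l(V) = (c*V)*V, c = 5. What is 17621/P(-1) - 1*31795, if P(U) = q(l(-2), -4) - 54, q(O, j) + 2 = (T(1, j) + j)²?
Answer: -71289354/2215 ≈ -32185.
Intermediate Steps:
l(V) = 5*V² (l(V) = (5*V)*V = 5*V²)
T(r, x) = 4/7 + r/7 (T(r, x) = -(-4 - r)/7 = 4/7 + r/7)
q(O, j) = -2 + (5/7 + j)² (q(O, j) = -2 + ((4/7 + (⅐)*1) + j)² = -2 + ((4/7 + ⅐) + j)² = -2 + (5/7 + j)²)
P(U) = -2215/49 (P(U) = (-2 + (5 + 7*(-4))²/49) - 54 = (-2 + (5 - 28)²/49) - 54 = (-2 + (1/49)*(-23)²) - 54 = (-2 + (1/49)*529) - 54 = (-2 + 529/49) - 54 = 431/49 - 54 = -2215/49)
17621/P(-1) - 1*31795 = 17621/(-2215/49) - 1*31795 = 17621*(-49/2215) - 31795 = -863429/2215 - 31795 = -71289354/2215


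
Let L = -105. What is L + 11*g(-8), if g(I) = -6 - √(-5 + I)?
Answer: -171 - 11*I*√13 ≈ -171.0 - 39.661*I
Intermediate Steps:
L + 11*g(-8) = -105 + 11*(-6 - √(-5 - 8)) = -105 + 11*(-6 - √(-13)) = -105 + 11*(-6 - I*√13) = -105 + (-66 - 11*I*√13) = -171 - 11*I*√13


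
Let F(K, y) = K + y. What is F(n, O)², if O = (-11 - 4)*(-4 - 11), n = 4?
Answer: 52441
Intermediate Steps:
O = 225 (O = -15*(-15) = 225)
F(n, O)² = (4 + 225)² = 229² = 52441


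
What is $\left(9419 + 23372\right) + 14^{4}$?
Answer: $71207$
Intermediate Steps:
$\left(9419 + 23372\right) + 14^{4} = 32791 + 38416 = 71207$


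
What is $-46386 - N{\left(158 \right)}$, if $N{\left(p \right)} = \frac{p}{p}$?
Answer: $-46387$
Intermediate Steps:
$N{\left(p \right)} = 1$
$-46386 - N{\left(158 \right)} = -46386 - 1 = -46387$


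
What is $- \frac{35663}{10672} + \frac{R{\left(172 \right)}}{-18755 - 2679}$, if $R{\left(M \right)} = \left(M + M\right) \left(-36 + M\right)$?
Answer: $- \frac{631839795}{114371824} \approx -5.5244$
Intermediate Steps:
$R{\left(M \right)} = 2 M \left(-36 + M\right)$
$- \frac{35663}{10672} + \frac{R{\left(172 \right)}}{-18755 - 2679} = - \frac{35663}{10672} + \frac{2 \cdot 172 \left(-36 + 172\right)}{-18755 - 2679} = \left(-35663\right) \frac{1}{10672} + \frac{2 \cdot 172 \cdot 136}{-18755 - 2679} = - \frac{35663}{10672} + \frac{46784}{-21434} = - \frac{35663}{10672} + 46784 \left(- \frac{1}{21434}\right) = - \frac{35663}{10672} - \frac{23392}{10717} = - \frac{631839795}{114371824}$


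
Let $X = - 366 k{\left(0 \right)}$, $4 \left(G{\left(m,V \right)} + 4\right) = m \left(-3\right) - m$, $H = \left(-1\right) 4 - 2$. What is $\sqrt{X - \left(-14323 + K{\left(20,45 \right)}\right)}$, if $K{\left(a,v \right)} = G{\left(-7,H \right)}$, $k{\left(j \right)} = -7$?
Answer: $\sqrt{16882} \approx 129.93$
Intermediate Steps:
$H = -6$ ($H = -4 - 2 = -6$)
$G{\left(m,V \right)} = -4 - m$ ($G{\left(m,V \right)} = -4 + \frac{m \left(-3\right) - m}{4} = -4 + \frac{- 3 m - m}{4} = -4 + \frac{\left(-4\right) m}{4} = -4 - m$)
$K{\left(a,v \right)} = 3$ ($K{\left(a,v \right)} = -4 - -7 = -4 + 7 = 3$)
$X = 2562$ ($X = \left(-366\right) \left(-7\right) = 2562$)
$\sqrt{X - \left(-14323 + K{\left(20,45 \right)}\right)} = \sqrt{2562 + \left(14323 - 3\right)} = \sqrt{2562 + 14320} = \sqrt{16882}$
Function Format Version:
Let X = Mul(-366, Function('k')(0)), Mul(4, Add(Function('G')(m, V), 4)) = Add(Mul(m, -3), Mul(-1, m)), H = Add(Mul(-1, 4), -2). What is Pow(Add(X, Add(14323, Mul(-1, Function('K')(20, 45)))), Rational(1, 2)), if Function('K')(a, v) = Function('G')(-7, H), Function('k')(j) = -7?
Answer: Pow(16882, Rational(1, 2)) ≈ 129.93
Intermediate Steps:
H = -6 (H = Add(-4, -2) = -6)
Function('G')(m, V) = Add(-4, Mul(-1, m)) (Function('G')(m, V) = Add(-4, Mul(Rational(1, 4), Add(Mul(m, -3), Mul(-1, m)))) = Add(-4, Mul(Rational(1, 4), Add(Mul(-3, m), Mul(-1, m)))) = Add(-4, Mul(Rational(1, 4), Mul(-4, m))) = Add(-4, Mul(-1, m)))
Function('K')(a, v) = 3 (Function('K')(a, v) = Add(-4, Mul(-1, -7)) = Add(-4, 7) = 3)
X = 2562 (X = Mul(-366, -7) = 2562)
Pow(Add(X, Add(14323, Mul(-1, Function('K')(20, 45)))), Rational(1, 2)) = Pow(Add(2562, Add(14323, Mul(-1, 3))), Rational(1, 2)) = Pow(Add(2562, Add(14323, -3)), Rational(1, 2)) = Pow(Add(2562, 14320), Rational(1, 2)) = Pow(16882, Rational(1, 2))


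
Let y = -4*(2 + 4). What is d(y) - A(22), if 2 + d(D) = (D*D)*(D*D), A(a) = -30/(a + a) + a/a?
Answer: 7299021/22 ≈ 3.3177e+5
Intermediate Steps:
A(a) = 1 - 15/a (A(a) = -30*1/(2*a) + 1 = -15/a + 1 = 1 - 15/a)
y = -24 (y = -4*6 = -24)
d(D) = -2 + D**4 (d(D) = -2 + (D*D)*(D*D) = -2 + D**2*D**2 = -2 + D**4)
d(y) - A(22) = (-2 + (-24)**4) - (-15 + 22)/22 = (-2 + 331776) - 7/22 = 331774 - 1*7/22 = 331774 - 7/22 = 7299021/22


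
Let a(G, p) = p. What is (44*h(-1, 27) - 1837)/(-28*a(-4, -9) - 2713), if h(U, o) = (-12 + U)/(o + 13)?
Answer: 18513/24610 ≈ 0.75226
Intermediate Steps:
h(U, o) = (-12 + U)/(13 + o)
(44*h(-1, 27) - 1837)/(-28*a(-4, -9) - 2713) = (44*((-12 - 1)/(13 + 27)) - 1837)/(-28*(-9) - 2713) = (44*(-13/40) - 1837)/(252 - 2713) = (44*((1/40)*(-13)) - 1837)/(-2461) = (44*(-13/40) - 1837)*(-1/2461) = (-143/10 - 1837)*(-1/2461) = -18513/10*(-1/2461) = 18513/24610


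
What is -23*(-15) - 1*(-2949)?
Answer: 3294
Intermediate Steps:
-23*(-15) - 1*(-2949) = 345 + 2949 = 3294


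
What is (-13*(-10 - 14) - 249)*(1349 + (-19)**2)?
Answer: 107730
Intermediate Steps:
(-13*(-10 - 14) - 249)*(1349 + (-19)**2) = (-13*(-24) - 249)*(1349 + 361) = (312 - 249)*1710 = 63*1710 = 107730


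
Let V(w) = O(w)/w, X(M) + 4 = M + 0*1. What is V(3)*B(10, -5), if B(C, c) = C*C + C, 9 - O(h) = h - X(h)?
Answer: 550/3 ≈ 183.33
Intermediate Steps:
X(M) = -4 + M (X(M) = -4 + (M + 0*1) = -4 + (M + 0) = -4 + M)
O(h) = 5 (O(h) = 9 - (h - (-4 + h)) = 9 - (h + (4 - h)) = 9 - 1*4 = 9 - 4 = 5)
V(w) = 5/w
B(C, c) = C + C² (B(C, c) = C² + C = C + C²)
V(3)*B(10, -5) = (5/3)*(10*(1 + 10)) = (5*(⅓))*(10*11) = (5/3)*110 = 550/3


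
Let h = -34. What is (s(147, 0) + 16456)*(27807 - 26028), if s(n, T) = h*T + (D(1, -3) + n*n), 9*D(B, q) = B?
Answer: 203153498/3 ≈ 6.7718e+7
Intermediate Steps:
D(B, q) = B/9
s(n, T) = ⅑ + n² - 34*T (s(n, T) = -34*T + ((⅑)*1 + n*n) = -34*T + (⅑ + n²) = ⅑ + n² - 34*T)
(s(147, 0) + 16456)*(27807 - 26028) = ((⅑ + 147² - 34*0) + 16456)*(27807 - 26028) = ((⅑ + 21609 + 0) + 16456)*1779 = (194482/9 + 16456)*1779 = (342586/9)*1779 = 203153498/3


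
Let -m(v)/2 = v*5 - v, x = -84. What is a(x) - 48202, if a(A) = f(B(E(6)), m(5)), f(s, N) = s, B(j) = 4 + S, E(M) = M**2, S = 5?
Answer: -48193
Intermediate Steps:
B(j) = 9 (B(j) = 4 + 5 = 9)
m(v) = -8*v (m(v) = -2*(v*5 - v) = -2*(5*v - v) = -8*v)
a(A) = 9
a(x) - 48202 = 9 - 48202 = -48193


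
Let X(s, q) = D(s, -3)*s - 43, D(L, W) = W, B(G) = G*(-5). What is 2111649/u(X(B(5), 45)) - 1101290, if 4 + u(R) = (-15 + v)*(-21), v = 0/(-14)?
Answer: -340389541/311 ≈ -1.0945e+6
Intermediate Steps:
B(G) = -5*G
X(s, q) = -43 - 3*s (X(s, q) = -3*s - 43 = -43 - 3*s)
v = 0 (v = 0*(-1/14) = 0)
u(R) = 311 (u(R) = -4 + (-15 + 0)*(-21) = -4 - 15*(-21) = -4 + 315 = 311)
2111649/u(X(B(5), 45)) - 1101290 = 2111649/311 - 1101290 = -340389541/311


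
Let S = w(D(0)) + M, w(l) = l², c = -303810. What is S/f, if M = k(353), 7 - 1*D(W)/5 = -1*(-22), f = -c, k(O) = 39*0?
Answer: 375/20254 ≈ 0.018515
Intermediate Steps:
k(O) = 0
f = 303810 (f = -1*(-303810) = 303810)
D(W) = -75 (D(W) = 35 - (-5)*(-22) = 35 - 5*22 = 35 - 110 = -75)
M = 0
S = 5625 (S = (-75)² + 0 = 5625 + 0 = 5625)
S/f = 5625/303810 = 5625*(1/303810) = 375/20254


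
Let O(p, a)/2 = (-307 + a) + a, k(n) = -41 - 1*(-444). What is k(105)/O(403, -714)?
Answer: -403/3470 ≈ -0.11614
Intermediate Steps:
k(n) = 403 (k(n) = -41 + 444 = 403)
O(p, a) = -614 + 4*a (O(p, a) = 2*((-307 + a) + a) = 2*(-307 + 2*a) = -614 + 4*a)
k(105)/O(403, -714) = 403/(-614 + 4*(-714)) = 403/(-614 - 2856) = 403/(-3470) = 403*(-1/3470) = -403/3470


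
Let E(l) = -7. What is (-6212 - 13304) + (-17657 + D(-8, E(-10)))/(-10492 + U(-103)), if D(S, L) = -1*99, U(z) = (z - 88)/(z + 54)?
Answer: -10028734128/513917 ≈ -19514.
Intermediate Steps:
U(z) = (-88 + z)/(54 + z)
D(S, L) = -99
(-6212 - 13304) + (-17657 + D(-8, E(-10)))/(-10492 + U(-103)) = (-6212 - 13304) + (-17657 - 99)/(-10492 + (-88 - 103)/(54 - 103)) = -19516 - 17756/(-10492 - 191/(-49)) = -19516 - 17756/(-10492 - 1/49*(-191)) = -19516 - 17756/(-10492 + 191/49) = -19516 - 17756/(-513917/49) = -19516 - 17756*(-49/513917) = -19516 + 870044/513917 = -10028734128/513917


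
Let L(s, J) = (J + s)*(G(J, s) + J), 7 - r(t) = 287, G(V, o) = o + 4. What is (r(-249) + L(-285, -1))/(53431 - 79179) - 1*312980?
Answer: -2014672353/6437 ≈ -3.1298e+5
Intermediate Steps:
G(V, o) = 4 + o
r(t) = -280 (r(t) = 7 - 1*287 = 7 - 287 = -280)
L(s, J) = (J + s)*(4 + J + s) (L(s, J) = (J + s)*((4 + s) + J) = (J + s)*(4 + J + s))
(r(-249) + L(-285, -1))/(53431 - 79179) - 1*312980 = (-280 + ((-1)**2 - 1*(-285) - (4 - 285) - 285*(4 - 285)))/(53431 - 79179) - 1*312980 = (-280 + (1 + 285 - 1*(-281) - 285*(-281)))/(-25748) - 312980 = (-280 + (1 + 285 + 281 + 80085))*(-1/25748) - 312980 = (-280 + 80652)*(-1/25748) - 312980 = 80372*(-1/25748) - 312980 = -20093/6437 - 312980 = -2014672353/6437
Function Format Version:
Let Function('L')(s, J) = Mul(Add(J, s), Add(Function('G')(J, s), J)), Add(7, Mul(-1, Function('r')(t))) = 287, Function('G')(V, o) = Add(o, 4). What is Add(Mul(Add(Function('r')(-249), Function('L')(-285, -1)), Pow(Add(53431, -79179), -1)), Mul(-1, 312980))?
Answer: Rational(-2014672353, 6437) ≈ -3.1298e+5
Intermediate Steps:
Function('G')(V, o) = Add(4, o)
Function('r')(t) = -280 (Function('r')(t) = Add(7, Mul(-1, 287)) = Add(7, -287) = -280)
Function('L')(s, J) = Mul(Add(J, s), Add(4, J, s)) (Function('L')(s, J) = Mul(Add(J, s), Add(Add(4, s), J)) = Mul(Add(J, s), Add(4, J, s)))
Add(Mul(Add(Function('r')(-249), Function('L')(-285, -1)), Pow(Add(53431, -79179), -1)), Mul(-1, 312980)) = Add(Mul(Add(-280, Add(Pow(-1, 2), Mul(-1, -285), Mul(-1, Add(4, -285)), Mul(-285, Add(4, -285)))), Pow(Add(53431, -79179), -1)), Mul(-1, 312980)) = Add(Mul(Add(-280, Add(1, 285, Mul(-1, -281), Mul(-285, -281))), Pow(-25748, -1)), -312980) = Add(Mul(Add(-280, Add(1, 285, 281, 80085)), Rational(-1, 25748)), -312980) = Add(Mul(Add(-280, 80652), Rational(-1, 25748)), -312980) = Add(Mul(80372, Rational(-1, 25748)), -312980) = Add(Rational(-20093, 6437), -312980) = Rational(-2014672353, 6437)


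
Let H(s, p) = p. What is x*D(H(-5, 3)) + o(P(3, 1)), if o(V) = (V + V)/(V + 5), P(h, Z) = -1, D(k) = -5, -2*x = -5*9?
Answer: -113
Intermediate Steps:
x = 45/2 (x = -(-5)*9/2 = -½*(-45) = 45/2 ≈ 22.500)
o(V) = 2*V/(5 + V) (o(V) = (2*V)/(5 + V) = 2*V/(5 + V))
x*D(H(-5, 3)) + o(P(3, 1)) = (45/2)*(-5) + 2*(-1)/(5 - 1) = -225/2 + 2*(-1)/4 = -225/2 + 2*(-1)*(¼) = -225/2 - ½ = -113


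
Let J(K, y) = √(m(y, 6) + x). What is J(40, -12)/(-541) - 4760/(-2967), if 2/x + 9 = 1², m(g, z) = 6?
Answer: 4760/2967 - √23/1082 ≈ 1.5999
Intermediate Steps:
x = -¼ (x = 2/(-9 + 1²) = 2/(-9 + 1) = 2/(-8) = 2*(-⅛) = -¼ ≈ -0.25000)
J(K, y) = √23/2 (J(K, y) = √(6 - ¼) = √(23/4) = √23/2)
J(40, -12)/(-541) - 4760/(-2967) = (√23/2)/(-541) - 4760/(-2967) = (√23/2)*(-1/541) - 4760*(-1/2967) = -√23/1082 + 4760/2967 = 4760/2967 - √23/1082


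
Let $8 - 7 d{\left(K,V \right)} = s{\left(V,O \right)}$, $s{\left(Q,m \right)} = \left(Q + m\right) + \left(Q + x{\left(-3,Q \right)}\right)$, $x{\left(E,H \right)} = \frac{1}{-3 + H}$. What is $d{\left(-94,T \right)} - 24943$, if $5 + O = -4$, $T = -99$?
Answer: $- \frac{2541053}{102} \approx -24912.0$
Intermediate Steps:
$O = -9$ ($O = -5 - 4 = -9$)
$s{\left(Q,m \right)} = m + \frac{1}{-3 + Q} + 2 Q$ ($s{\left(Q,m \right)} = \left(Q + m\right) + \left(Q + \frac{1}{-3 + Q}\right) = m + \frac{1}{-3 + Q} + 2 Q$)
$d{\left(K,V \right)} = \frac{8}{7} - \frac{1 + \left(-9 + 2 V\right) \left(-3 + V\right)}{7 \left(-3 + V\right)}$ ($d{\left(K,V \right)} = \frac{8}{7} - \frac{\frac{1}{-3 + V} \left(1 + \left(-3 + V\right) \left(-9 + 2 V\right)\right)}{7} = \frac{8}{7} - \frac{\frac{1}{-3 + V} \left(1 + \left(-9 + 2 V\right) \left(-3 + V\right)\right)}{7} = \frac{8}{7} - \frac{1 + \left(-9 + 2 V\right) \left(-3 + V\right)}{7 \left(-3 + V\right)}$)
$d{\left(-94,T \right)} - 24943 = \frac{-52 - 2 \left(-99\right)^{2} + 23 \left(-99\right)}{7 \left(-3 - 99\right)} - 24943 = \frac{-52 - 19602 - 2277}{7 \left(-102\right)} - 24943 = \frac{1}{7} \left(- \frac{1}{102}\right) \left(-52 - 19602 - 2277\right) - 24943 = \frac{1}{7} \left(- \frac{1}{102}\right) \left(-21931\right) - 24943 = \frac{3133}{102} - 24943 = - \frac{2541053}{102}$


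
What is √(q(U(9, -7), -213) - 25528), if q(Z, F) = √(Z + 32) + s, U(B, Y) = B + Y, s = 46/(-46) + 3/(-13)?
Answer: √(-4314440 + 169*√34)/13 ≈ 159.76*I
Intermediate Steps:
s = -16/13 (s = 46*(-1/46) + 3*(-1/13) = -1 - 3/13 = -16/13 ≈ -1.2308)
q(Z, F) = -16/13 + √(32 + Z) (q(Z, F) = √(Z + 32) - 16/13 = √(32 + Z) - 16/13 = -16/13 + √(32 + Z))
√(q(U(9, -7), -213) - 25528) = √((-16/13 + √(32 + (9 - 7))) - 25528) = √((-16/13 + √(32 + 2)) - 25528) = √((-16/13 + √34) - 25528) = √(-331880/13 + √34)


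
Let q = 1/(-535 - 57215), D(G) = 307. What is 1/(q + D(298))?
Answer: 57750/17729249 ≈ 0.0032573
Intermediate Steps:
q = -1/57750 (q = 1/(-57750) = -1/57750 ≈ -1.7316e-5)
1/(q + D(298)) = 1/(-1/57750 + 307) = 1/(17729249/57750) = 57750/17729249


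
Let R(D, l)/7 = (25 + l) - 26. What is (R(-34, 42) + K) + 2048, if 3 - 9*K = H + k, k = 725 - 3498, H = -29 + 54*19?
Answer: 7598/3 ≈ 2532.7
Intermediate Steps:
H = 997 (H = -29 + 1026 = 997)
k = -2773
R(D, l) = -7 + 7*l (R(D, l) = 7*((25 + l) - 26) = 7*(-1 + l) = -7 + 7*l)
K = 593/3 (K = ⅓ - (997 - 2773)/9 = ⅓ - ⅑*(-1776) = ⅓ + 592/3 = 593/3 ≈ 197.67)
(R(-34, 42) + K) + 2048 = ((-7 + 7*42) + 593/3) + 2048 = ((-7 + 294) + 593/3) + 2048 = (287 + 593/3) + 2048 = 1454/3 + 2048 = 7598/3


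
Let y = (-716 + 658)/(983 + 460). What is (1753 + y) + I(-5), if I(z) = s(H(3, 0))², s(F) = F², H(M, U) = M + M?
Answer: 4399649/1443 ≈ 3049.0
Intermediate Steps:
H(M, U) = 2*M
y = -58/1443 ≈ -0.040194
I(z) = 1296 (I(z) = ((2*3)²)² = (6²)² = 36² = 1296)
(1753 + y) + I(-5) = (1753 - 58/1443) + 1296 = 2529521/1443 + 1296 = 4399649/1443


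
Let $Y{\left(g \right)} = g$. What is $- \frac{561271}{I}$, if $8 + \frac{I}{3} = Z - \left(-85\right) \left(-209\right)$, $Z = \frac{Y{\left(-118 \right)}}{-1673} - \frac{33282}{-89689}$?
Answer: $\frac{84218543484887}{8000301002079} \approx 10.527$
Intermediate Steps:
$Z = \frac{66264088}{150049697}$ ($Z = - \frac{118}{-1673} - \frac{33282}{-89689} = \left(-118\right) \left(- \frac{1}{1673}\right) - - \frac{33282}{89689} = \frac{118}{1673} + \frac{33282}{89689} = \frac{66264088}{150049697} \approx 0.44161$)
$I = - \frac{8000301002079}{150049697}$ ($I = -24 + 3 \left(\frac{66264088}{150049697} - \left(-85\right) \left(-209\right)\right) = -24 + 3 \left(\frac{66264088}{150049697} - 17765\right) = -24 + 3 \left(- \frac{2665566603117}{150049697}\right) = -24 - \frac{7996699809351}{150049697} = - \frac{8000301002079}{150049697} \approx -53318.0$)
$- \frac{561271}{I} = - \frac{561271}{- \frac{8000301002079}{150049697}} = \left(-561271\right) \left(- \frac{150049697}{8000301002079}\right) = \frac{84218543484887}{8000301002079}$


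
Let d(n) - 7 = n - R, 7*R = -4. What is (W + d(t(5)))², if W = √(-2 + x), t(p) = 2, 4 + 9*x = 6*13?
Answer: 43145/441 + 268*√14/21 ≈ 145.59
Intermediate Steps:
R = -4/7 (R = (⅐)*(-4) = -4/7 ≈ -0.57143)
x = 74/9 (x = -4/9 + (6*13)/9 = -4/9 + (⅑)*78 = -4/9 + 26/3 = 74/9 ≈ 8.2222)
d(n) = 53/7 + n (d(n) = 7 + (n - 1*(-4/7)) = 7 + (n + 4/7) = 7 + (4/7 + n) = 53/7 + n)
W = 2*√14/3 (W = √(-2 + 74/9) = √(56/9) = 2*√14/3 ≈ 2.4944)
(W + d(t(5)))² = (2*√14/3 + (53/7 + 2))² = (2*√14/3 + 67/7)² = (67/7 + 2*√14/3)²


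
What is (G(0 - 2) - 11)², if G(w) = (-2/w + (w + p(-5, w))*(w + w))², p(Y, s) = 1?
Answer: 196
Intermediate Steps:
G(w) = (-2/w + 2*w*(1 + w))² (G(w) = (-2/w + (w + 1)*(w + w))² = (-2/w + (1 + w)*(2*w))² = (-2/w + 2*w*(1 + w))²)
(G(0 - 2) - 11)² = (4*(-1 + (0 - 2)² + (0 - 2)³)²/(0 - 2)² - 11)² = (4*(-1 + (-2)² + (-2)³)²/(-2)² - 11)² = (4*(¼)*(-1 + 4 - 8)² - 11)² = (4*(¼)*(-5)² - 11)² = (4*(¼)*25 - 11)² = (25 - 11)² = 14² = 196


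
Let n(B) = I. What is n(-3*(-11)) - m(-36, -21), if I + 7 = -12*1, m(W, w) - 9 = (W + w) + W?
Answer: 65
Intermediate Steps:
m(W, w) = 9 + w + 2*W (m(W, w) = 9 + ((W + w) + W) = 9 + (w + 2*W) = 9 + w + 2*W)
I = -19 (I = -7 - 12*1 = -7 - 12 = -19)
n(B) = -19
n(-3*(-11)) - m(-36, -21) = -19 - (9 - 21 + 2*(-36)) = -19 - (9 - 21 - 72) = -19 - 1*(-84) = -19 + 84 = 65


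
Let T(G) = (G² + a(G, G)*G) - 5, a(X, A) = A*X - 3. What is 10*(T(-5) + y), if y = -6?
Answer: -960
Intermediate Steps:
a(X, A) = -3 + A*X
T(G) = -5 + G² + G*(-3 + G²) (T(G) = (G² + (-3 + G*G)*G) - 5 = (G² + (-3 + G²)*G) - 5 = (G² + G*(-3 + G²)) - 5 = -5 + G² + G*(-3 + G²))
10*(T(-5) + y) = 10*((-5 + (-5)² - 5*(-3 + (-5)²)) - 6) = 10*((-5 + 25 - 5*(-3 + 25)) - 6) = 10*((-5 + 25 - 5*22) - 6) = 10*((-5 + 25 - 110) - 6) = 10*(-90 - 6) = 10*(-96) = -960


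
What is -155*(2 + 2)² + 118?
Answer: -2362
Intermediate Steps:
-155*(2 + 2)² + 118 = -155*4² + 118 = -155*16 + 118 = -2480 + 118 = -2362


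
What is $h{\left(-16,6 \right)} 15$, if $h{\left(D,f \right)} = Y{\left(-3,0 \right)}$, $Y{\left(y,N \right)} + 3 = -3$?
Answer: $-90$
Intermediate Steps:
$Y{\left(y,N \right)} = -6$ ($Y{\left(y,N \right)} = -3 - 3 = -6$)
$h{\left(D,f \right)} = -6$
$h{\left(-16,6 \right)} 15 = \left(-6\right) 15 = -90$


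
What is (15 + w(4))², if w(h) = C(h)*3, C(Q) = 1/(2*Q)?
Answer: 15129/64 ≈ 236.39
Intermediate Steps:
C(Q) = 1/(2*Q)
w(h) = 3/(2*h) (w(h) = (1/(2*h))*3 = 3/(2*h))
(15 + w(4))² = (15 + (3/2)/4)² = (15 + (3/2)*(¼))² = (15 + 3/8)² = (123/8)² = 15129/64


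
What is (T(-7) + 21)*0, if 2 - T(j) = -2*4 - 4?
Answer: 0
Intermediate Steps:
T(j) = 14 (T(j) = 2 - (-2*4 - 4) = 2 - (-8 - 4) = 2 - 1*(-12) = 2 + 12 = 14)
(T(-7) + 21)*0 = (14 + 21)*0 = 35*0 = 0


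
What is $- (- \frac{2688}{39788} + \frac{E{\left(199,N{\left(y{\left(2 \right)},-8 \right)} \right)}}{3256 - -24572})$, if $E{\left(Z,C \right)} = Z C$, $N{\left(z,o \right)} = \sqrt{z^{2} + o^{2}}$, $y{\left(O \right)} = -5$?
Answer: $\frac{96}{1421} - \frac{199 \sqrt{89}}{27828} \approx 9.499 \cdot 10^{-5}$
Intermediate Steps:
$N{\left(z,o \right)} = \sqrt{o^{2} + z^{2}}$
$E{\left(Z,C \right)} = C Z$
$- (- \frac{2688}{39788} + \frac{E{\left(199,N{\left(y{\left(2 \right)},-8 \right)} \right)}}{3256 - -24572}) = - (- \frac{2688}{39788} + \frac{\sqrt{\left(-8\right)^{2} + \left(-5\right)^{2}} \cdot 199}{3256 - -24572}) = - (\left(-2688\right) \frac{1}{39788} + \frac{\sqrt{64 + 25} \cdot 199}{3256 + 24572}) = - (- \frac{96}{1421} + \frac{\sqrt{89} \cdot 199}{27828}) = - (- \frac{96}{1421} + 199 \sqrt{89} \cdot \frac{1}{27828}) = - (- \frac{96}{1421} + \frac{199 \sqrt{89}}{27828}) = \frac{96}{1421} - \frac{199 \sqrt{89}}{27828}$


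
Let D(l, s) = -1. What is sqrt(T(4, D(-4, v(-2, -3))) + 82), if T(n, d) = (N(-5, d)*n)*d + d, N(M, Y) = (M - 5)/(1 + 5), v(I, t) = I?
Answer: sqrt(789)/3 ≈ 9.3631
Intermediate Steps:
N(M, Y) = -5/6 + M/6 (N(M, Y) = (-5 + M)/6 = (-5 + M)*(1/6) = -5/6 + M/6)
T(n, d) = d - 5*d*n/3 (T(n, d) = ((-5/6 + (1/6)*(-5))*n)*d + d = ((-5/6 - 5/6)*n)*d + d = (-5*n/3)*d + d = -5*d*n/3 + d = d - 5*d*n/3)
sqrt(T(4, D(-4, v(-2, -3))) + 82) = sqrt((1/3)*(-1)*(3 - 5*4) + 82) = sqrt((1/3)*(-1)*(3 - 20) + 82) = sqrt((1/3)*(-1)*(-17) + 82) = sqrt(17/3 + 82) = sqrt(263/3) = sqrt(789)/3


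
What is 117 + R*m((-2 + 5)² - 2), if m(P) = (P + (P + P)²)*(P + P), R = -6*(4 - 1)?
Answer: -51039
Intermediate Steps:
R = -18 (R = -6*3 = -18)
m(P) = 2*P*(P + 4*P²) (m(P) = (P + (2*P)²)*(2*P) = (P + 4*P²)*(2*P) = 2*P*(P + 4*P²))
117 + R*m((-2 + 5)² - 2) = 117 - 18*((-2 + 5)² - 2)²*(2 + 8*((-2 + 5)² - 2)) = 117 - 18*(3² - 2)²*(2 + 8*(3² - 2)) = 117 - 18*(9 - 2)²*(2 + 8*(9 - 2)) = 117 - 18*7²*(2 + 8*7) = 117 - 882*(2 + 56) = 117 - 882*58 = 117 - 18*2842 = 117 - 51156 = -51039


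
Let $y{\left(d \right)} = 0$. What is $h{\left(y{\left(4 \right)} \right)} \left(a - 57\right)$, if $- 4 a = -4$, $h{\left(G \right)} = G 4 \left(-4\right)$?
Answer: $0$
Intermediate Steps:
$h{\left(G \right)} = - 16 G$ ($h{\left(G \right)} = 4 G \left(-4\right) = - 16 G$)
$a = 1$ ($a = \left(- \frac{1}{4}\right) \left(-4\right) = 1$)
$h{\left(y{\left(4 \right)} \right)} \left(a - 57\right) = \left(-16\right) 0 \left(1 - 57\right) = 0 \left(-56\right) = 0$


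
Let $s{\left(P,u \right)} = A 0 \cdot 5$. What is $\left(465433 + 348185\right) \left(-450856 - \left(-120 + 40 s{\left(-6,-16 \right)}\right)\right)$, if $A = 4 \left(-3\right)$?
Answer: $-366726922848$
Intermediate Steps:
$A = -12$
$s{\left(P,u \right)} = 0$ ($s{\left(P,u \right)} = \left(-12\right) 0 \cdot 5 = 0 \cdot 5 = 0$)
$\left(465433 + 348185\right) \left(-450856 - \left(-120 + 40 s{\left(-6,-16 \right)}\right)\right) = \left(465433 + 348185\right) \left(-450856 + \left(120 - 0\right)\right) = 813618 \left(-450856 + \left(120 + 0\right)\right) = 813618 \left(-450856 + 120\right) = 813618 \left(-450736\right) = -366726922848$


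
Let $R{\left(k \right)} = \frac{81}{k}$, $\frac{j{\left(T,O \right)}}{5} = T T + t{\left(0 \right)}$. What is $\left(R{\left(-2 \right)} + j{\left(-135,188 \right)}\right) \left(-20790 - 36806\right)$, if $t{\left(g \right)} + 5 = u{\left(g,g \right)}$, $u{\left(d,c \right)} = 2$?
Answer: $-5245238922$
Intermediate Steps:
$t{\left(g \right)} = -3$ ($t{\left(g \right)} = -5 + 2 = -3$)
$j{\left(T,O \right)} = -15 + 5 T^{2}$ ($j{\left(T,O \right)} = 5 \left(T T - 3\right) = 5 \left(T^{2} - 3\right) = 5 \left(-3 + T^{2}\right) = -15 + 5 T^{2}$)
$\left(R{\left(-2 \right)} + j{\left(-135,188 \right)}\right) \left(-20790 - 36806\right) = \left(\frac{81}{-2} - \left(15 - 5 \left(-135\right)^{2}\right)\right) \left(-20790 - 36806\right) = \left(81 \left(- \frac{1}{2}\right) + \left(-15 + 5 \cdot 18225\right)\right) \left(-57596\right) = \left(- \frac{81}{2} + \left(-15 + 91125\right)\right) \left(-57596\right) = \left(- \frac{81}{2} + 91110\right) \left(-57596\right) = \frac{182139}{2} \left(-57596\right) = -5245238922$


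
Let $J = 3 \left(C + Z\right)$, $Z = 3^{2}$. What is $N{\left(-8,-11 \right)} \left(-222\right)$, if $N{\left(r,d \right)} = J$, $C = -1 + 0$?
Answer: $-5328$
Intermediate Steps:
$C = -1$
$Z = 9$
$J = 24$ ($J = 3 \left(-1 + 9\right) = 3 \cdot 8 = 24$)
$N{\left(r,d \right)} = 24$
$N{\left(-8,-11 \right)} \left(-222\right) = 24 \left(-222\right) = -5328$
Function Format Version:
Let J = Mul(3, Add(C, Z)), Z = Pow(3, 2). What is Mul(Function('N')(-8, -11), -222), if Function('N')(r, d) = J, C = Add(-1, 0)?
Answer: -5328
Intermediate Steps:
C = -1
Z = 9
J = 24 (J = Mul(3, Add(-1, 9)) = Mul(3, 8) = 24)
Function('N')(r, d) = 24
Mul(Function('N')(-8, -11), -222) = Mul(24, -222) = -5328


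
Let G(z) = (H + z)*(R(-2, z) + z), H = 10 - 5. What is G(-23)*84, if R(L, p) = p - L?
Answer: 66528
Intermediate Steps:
H = 5
G(z) = (2 + 2*z)*(5 + z) (G(z) = (5 + z)*((z - 1*(-2)) + z) = (5 + z)*((z + 2) + z) = (5 + z)*((2 + z) + z) = (5 + z)*(2 + 2*z) = (2 + 2*z)*(5 + z))
G(-23)*84 = (10 + 2*(-23)² + 12*(-23))*84 = (10 + 2*529 - 276)*84 = (10 + 1058 - 276)*84 = 792*84 = 66528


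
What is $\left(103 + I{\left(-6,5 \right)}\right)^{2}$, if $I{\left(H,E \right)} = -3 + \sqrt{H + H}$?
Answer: $9988 + 400 i \sqrt{3} \approx 9988.0 + 692.82 i$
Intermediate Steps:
$I{\left(H,E \right)} = -3 + \sqrt{2} \sqrt{H}$ ($I{\left(H,E \right)} = -3 + \sqrt{2 H} = -3 + \sqrt{2} \sqrt{H}$)
$\left(103 + I{\left(-6,5 \right)}\right)^{2} = \left(103 - \left(3 - \sqrt{2} \sqrt{-6}\right)\right)^{2} = \left(103 - \left(3 - \sqrt{2} i \sqrt{6}\right)\right)^{2} = \left(103 - \left(3 - 2 i \sqrt{3}\right)\right)^{2} = \left(100 + 2 i \sqrt{3}\right)^{2}$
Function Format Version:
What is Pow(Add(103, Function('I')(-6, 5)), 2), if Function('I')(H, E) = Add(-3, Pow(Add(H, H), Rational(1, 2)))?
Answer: Add(9988, Mul(400, I, Pow(3, Rational(1, 2)))) ≈ Add(9988.0, Mul(692.82, I))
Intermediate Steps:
Function('I')(H, E) = Add(-3, Mul(Pow(2, Rational(1, 2)), Pow(H, Rational(1, 2)))) (Function('I')(H, E) = Add(-3, Pow(Mul(2, H), Rational(1, 2))) = Add(-3, Mul(Pow(2, Rational(1, 2)), Pow(H, Rational(1, 2)))))
Pow(Add(103, Function('I')(-6, 5)), 2) = Pow(Add(103, Add(-3, Mul(Pow(2, Rational(1, 2)), Pow(-6, Rational(1, 2))))), 2) = Pow(Add(103, Add(-3, Mul(Pow(2, Rational(1, 2)), Mul(I, Pow(6, Rational(1, 2)))))), 2) = Pow(Add(103, Add(-3, Mul(2, I, Pow(3, Rational(1, 2))))), 2) = Pow(Add(100, Mul(2, I, Pow(3, Rational(1, 2)))), 2)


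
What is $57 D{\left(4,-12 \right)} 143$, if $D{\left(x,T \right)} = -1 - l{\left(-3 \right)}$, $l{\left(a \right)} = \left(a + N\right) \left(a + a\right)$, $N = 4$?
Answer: $40755$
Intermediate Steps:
$l{\left(a \right)} = 2 a \left(4 + a\right)$ ($l{\left(a \right)} = \left(a + 4\right) \left(a + a\right) = \left(4 + a\right) 2 a = 2 a \left(4 + a\right)$)
$D{\left(x,T \right)} = 5$ ($D{\left(x,T \right)} = -1 - 2 \left(-3\right) \left(4 - 3\right) = -1 - 2 \left(-3\right) 1 = -1 - -6 = -1 + 6 = 5$)
$57 D{\left(4,-12 \right)} 143 = 57 \cdot 5 \cdot 143 = 285 \cdot 143 = 40755$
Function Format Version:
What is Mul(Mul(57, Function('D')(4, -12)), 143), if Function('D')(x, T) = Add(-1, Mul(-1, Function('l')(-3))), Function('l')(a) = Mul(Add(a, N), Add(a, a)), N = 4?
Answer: 40755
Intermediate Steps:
Function('l')(a) = Mul(2, a, Add(4, a)) (Function('l')(a) = Mul(Add(a, 4), Add(a, a)) = Mul(Add(4, a), Mul(2, a)) = Mul(2, a, Add(4, a)))
Function('D')(x, T) = 5 (Function('D')(x, T) = Add(-1, Mul(-1, Mul(2, -3, Add(4, -3)))) = Add(-1, Mul(-1, Mul(2, -3, 1))) = Add(-1, Mul(-1, -6)) = Add(-1, 6) = 5)
Mul(Mul(57, Function('D')(4, -12)), 143) = Mul(Mul(57, 5), 143) = Mul(285, 143) = 40755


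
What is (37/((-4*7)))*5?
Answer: -185/28 ≈ -6.6071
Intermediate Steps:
(37/((-4*7)))*5 = (37/(-28))*5 = (37*(-1/28))*5 = -37/28*5 = -185/28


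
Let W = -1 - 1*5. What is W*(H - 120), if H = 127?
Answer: -42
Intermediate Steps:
W = -6 (W = -1 - 5 = -6)
W*(H - 120) = -6*(127 - 120) = -6*7 = -42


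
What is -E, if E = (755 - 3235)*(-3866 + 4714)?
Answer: 2103040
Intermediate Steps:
E = -2103040 (E = -2480*848 = -2103040)
-E = -1*(-2103040) = 2103040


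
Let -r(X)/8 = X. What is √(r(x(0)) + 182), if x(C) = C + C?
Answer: √182 ≈ 13.491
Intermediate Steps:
x(C) = 2*C
r(X) = -8*X
√(r(x(0)) + 182) = √(-16*0 + 182) = √(-8*0 + 182) = √(0 + 182) = √182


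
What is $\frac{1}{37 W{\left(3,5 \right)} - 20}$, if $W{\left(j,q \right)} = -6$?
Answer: $- \frac{1}{242} \approx -0.0041322$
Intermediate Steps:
$\frac{1}{37 W{\left(3,5 \right)} - 20} = \frac{1}{37 \left(-6\right) - 20} = \frac{1}{-222 - 20} = \frac{1}{-242} = - \frac{1}{242}$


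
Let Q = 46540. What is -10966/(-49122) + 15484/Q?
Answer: 158870336/285767235 ≈ 0.55594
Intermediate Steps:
-10966/(-49122) + 15484/Q = -10966/(-49122) + 15484/46540 = -10966*(-1/49122) + 15484*(1/46540) = 5483/24561 + 3871/11635 = 158870336/285767235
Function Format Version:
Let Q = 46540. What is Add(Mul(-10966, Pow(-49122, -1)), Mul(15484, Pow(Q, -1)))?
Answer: Rational(158870336, 285767235) ≈ 0.55594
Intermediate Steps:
Add(Mul(-10966, Pow(-49122, -1)), Mul(15484, Pow(Q, -1))) = Add(Mul(-10966, Pow(-49122, -1)), Mul(15484, Pow(46540, -1))) = Add(Mul(-10966, Rational(-1, 49122)), Mul(15484, Rational(1, 46540))) = Add(Rational(5483, 24561), Rational(3871, 11635)) = Rational(158870336, 285767235)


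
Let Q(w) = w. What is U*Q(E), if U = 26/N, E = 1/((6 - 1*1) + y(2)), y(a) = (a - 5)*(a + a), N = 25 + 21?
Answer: -13/161 ≈ -0.080745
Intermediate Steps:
N = 46
y(a) = 2*a*(-5 + a) (y(a) = (-5 + a)*(2*a) = 2*a*(-5 + a))
E = -⅐ (E = 1/((6 - 1*1) + 2*2*(-5 + 2)) = 1/((6 - 1) + 2*2*(-3)) = 1/(5 - 12) = 1/(-7) = -⅐ ≈ -0.14286)
U = 13/23 (U = 26/46 = 26*(1/46) = 13/23 ≈ 0.56522)
U*Q(E) = (13/23)*(-⅐) = -13/161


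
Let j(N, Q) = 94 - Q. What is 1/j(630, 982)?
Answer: -1/888 ≈ -0.0011261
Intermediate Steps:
1/j(630, 982) = 1/(94 - 1*982) = 1/(94 - 982) = 1/(-888) = -1/888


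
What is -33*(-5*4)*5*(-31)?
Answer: -102300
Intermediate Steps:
-33*(-5*4)*5*(-31) = -(-660)*5*(-31) = -33*(-100)*(-31) = 3300*(-31) = -102300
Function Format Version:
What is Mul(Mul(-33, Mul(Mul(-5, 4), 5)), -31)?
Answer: -102300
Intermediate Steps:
Mul(Mul(-33, Mul(Mul(-5, 4), 5)), -31) = Mul(Mul(-33, Mul(-20, 5)), -31) = Mul(Mul(-33, -100), -31) = Mul(3300, -31) = -102300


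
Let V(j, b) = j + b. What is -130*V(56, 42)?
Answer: -12740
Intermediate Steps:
V(j, b) = b + j
-130*V(56, 42) = -130*(42 + 56) = -130*98 = -12740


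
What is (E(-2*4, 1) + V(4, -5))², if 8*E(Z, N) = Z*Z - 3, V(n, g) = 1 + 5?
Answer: 11881/64 ≈ 185.64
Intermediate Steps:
V(n, g) = 6
E(Z, N) = -3/8 + Z²/8 (E(Z, N) = (Z*Z - 3)/8 = (Z² - 3)/8 = (-3 + Z²)/8 = -3/8 + Z²/8)
(E(-2*4, 1) + V(4, -5))² = ((-3/8 + (-2*4)²/8) + 6)² = ((-3/8 + (⅛)*(-8)²) + 6)² = ((-3/8 + (⅛)*64) + 6)² = ((-3/8 + 8) + 6)² = (61/8 + 6)² = (109/8)² = 11881/64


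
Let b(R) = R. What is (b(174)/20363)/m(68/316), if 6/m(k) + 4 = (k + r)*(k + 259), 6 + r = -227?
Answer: -10921846136/127085483 ≈ -85.941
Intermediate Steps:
r = -233 (r = -6 - 227 = -233)
m(k) = 6/(-4 + (-233 + k)*(259 + k)) (m(k) = 6/(-4 + (k - 233)*(k + 259)) = 6/(-4 + (-233 + k)*(259 + k)))
(b(174)/20363)/m(68/316) = (174/20363)/((6/(-60351 + (68/316)**2 + 26*(68/316)))) = (174*(1/20363))/((6/(-60351 + (68*(1/316))**2 + 26*(68*(1/316))))) = 174/(20363*((6/(-60351 + (17/79)**2 + 26*(17/79))))) = 174/(20363*((6/(-60351 + 289/6241 + 442/79)))) = 174/(20363*((6/(-376615384/6241)))) = 174/(20363*((6*(-6241/376615384)))) = 174/(20363*(-18723/188307692)) = (174/20363)*(-188307692/18723) = -10921846136/127085483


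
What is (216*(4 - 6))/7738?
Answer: -216/3869 ≈ -0.055828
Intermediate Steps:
(216*(4 - 6))/7738 = (216*(-2))*(1/7738) = -432*1/7738 = -216/3869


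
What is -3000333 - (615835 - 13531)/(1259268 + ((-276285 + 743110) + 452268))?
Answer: -6535808996517/2178361 ≈ -3.0003e+6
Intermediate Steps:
-3000333 - (615835 - 13531)/(1259268 + ((-276285 + 743110) + 452268)) = -3000333 - 602304/(1259268 + (466825 + 452268)) = -3000333 - 602304/(1259268 + 919093) = -3000333 - 602304/2178361 = -6535808996517/2178361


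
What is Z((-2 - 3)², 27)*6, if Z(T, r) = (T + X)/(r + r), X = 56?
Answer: 9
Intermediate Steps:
Z(T, r) = (56 + T)/(2*r) (Z(T, r) = (T + 56)/(r + r) = (56 + T)/((2*r)) = (56 + T)*(1/(2*r)) = (56 + T)/(2*r))
Z((-2 - 3)², 27)*6 = ((½)*(56 + (-2 - 3)²)/27)*6 = ((½)*(1/27)*(56 + (-5)²))*6 = ((½)*(1/27)*(56 + 25))*6 = ((½)*(1/27)*81)*6 = (3/2)*6 = 9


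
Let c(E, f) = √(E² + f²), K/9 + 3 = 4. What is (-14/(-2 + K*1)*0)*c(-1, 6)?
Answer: 0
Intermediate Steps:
K = 9 (K = -27 + 9*4 = -27 + 36 = 9)
(-14/(-2 + K*1)*0)*c(-1, 6) = (-14/(-2 + 9*1)*0)*√((-1)² + 6²) = (-14/(-2 + 9)*0)*√(1 + 36) = (-14/7*0)*√37 = (-14*⅐*0)*√37 = (-2*0)*√37 = 0*√37 = 0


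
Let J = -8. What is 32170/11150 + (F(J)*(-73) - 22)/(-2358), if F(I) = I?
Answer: 3479528/1314585 ≈ 2.6469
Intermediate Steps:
32170/11150 + (F(J)*(-73) - 22)/(-2358) = 32170/11150 + (-8*(-73) - 22)/(-2358) = 32170*(1/11150) + (584 - 22)*(-1/2358) = 3217/1115 + 562*(-1/2358) = 3217/1115 - 281/1179 = 3479528/1314585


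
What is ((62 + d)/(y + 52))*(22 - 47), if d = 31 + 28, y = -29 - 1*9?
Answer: -3025/14 ≈ -216.07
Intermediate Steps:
y = -38 (y = -29 - 9 = -38)
d = 59
((62 + d)/(y + 52))*(22 - 47) = ((62 + 59)/(-38 + 52))*(22 - 47) = (121/14)*(-25) = -3025/14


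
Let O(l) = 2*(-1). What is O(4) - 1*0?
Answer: -2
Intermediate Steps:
O(l) = -2
O(4) - 1*0 = -2 - 1*0 = -2 + 0 = -2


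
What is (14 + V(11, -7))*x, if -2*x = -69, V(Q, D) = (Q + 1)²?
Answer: 5451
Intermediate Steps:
V(Q, D) = (1 + Q)²
x = 69/2 (x = -½*(-69) = 69/2 ≈ 34.500)
(14 + V(11, -7))*x = (14 + (1 + 11)²)*(69/2) = (14 + 12²)*(69/2) = (14 + 144)*(69/2) = 158*(69/2) = 5451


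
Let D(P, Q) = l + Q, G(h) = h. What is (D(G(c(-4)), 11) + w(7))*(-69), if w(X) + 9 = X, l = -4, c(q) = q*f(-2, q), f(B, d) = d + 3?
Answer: -345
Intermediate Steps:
f(B, d) = 3 + d
c(q) = q*(3 + q)
w(X) = -9 + X
D(P, Q) = -4 + Q
(D(G(c(-4)), 11) + w(7))*(-69) = ((-4 + 11) + (-9 + 7))*(-69) = (7 - 2)*(-69) = 5*(-69) = -345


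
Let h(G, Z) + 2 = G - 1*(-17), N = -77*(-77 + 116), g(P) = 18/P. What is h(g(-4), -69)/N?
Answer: -1/286 ≈ -0.0034965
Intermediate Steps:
N = -3003 (N = -77*39 = -3003)
h(G, Z) = 15 + G (h(G, Z) = -2 + (G - 1*(-17)) = -2 + (G + 17) = -2 + (17 + G) = 15 + G)
h(g(-4), -69)/N = (15 + 18/(-4))/(-3003) = (15 + 18*(-¼))*(-1/3003) = (15 - 9/2)*(-1/3003) = (21/2)*(-1/3003) = -1/286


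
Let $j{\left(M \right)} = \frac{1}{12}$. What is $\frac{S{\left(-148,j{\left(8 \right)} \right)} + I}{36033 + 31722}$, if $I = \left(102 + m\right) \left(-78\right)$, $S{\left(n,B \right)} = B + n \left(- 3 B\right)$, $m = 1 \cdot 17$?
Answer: $- \frac{110939}{813060} \approx -0.13645$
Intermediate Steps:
$j{\left(M \right)} = \frac{1}{12}$
$m = 17$
$S{\left(n,B \right)} = B - 3 B n$
$I = -9282$ ($I = \left(102 + 17\right) \left(-78\right) = 119 \left(-78\right) = -9282$)
$\frac{S{\left(-148,j{\left(8 \right)} \right)} + I}{36033 + 31722} = \frac{\frac{1 - -444}{12} - 9282}{36033 + 31722} = \frac{\frac{1 + 444}{12} - 9282}{67755} = \left(\frac{1}{12} \cdot 445 - 9282\right) \frac{1}{67755} = \left(\frac{445}{12} - 9282\right) \frac{1}{67755} = \left(- \frac{110939}{12}\right) \frac{1}{67755} = - \frac{110939}{813060}$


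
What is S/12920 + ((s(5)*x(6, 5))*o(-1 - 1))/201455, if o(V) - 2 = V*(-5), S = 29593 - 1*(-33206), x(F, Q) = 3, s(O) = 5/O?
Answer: 2530327533/520559720 ≈ 4.8608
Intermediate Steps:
S = 62799 (S = 29593 + 33206 = 62799)
o(V) = 2 - 5*V (o(V) = 2 + V*(-5) = 2 - 5*V)
S/12920 + ((s(5)*x(6, 5))*o(-1 - 1))/201455 = 62799/12920 + (((5/5)*3)*(2 - 5*(-1 - 1)))/201455 = 62799*(1/12920) + (((5*(⅕))*3)*(2 - 5*(-2)))*(1/201455) = 62799/12920 + ((1*3)*(2 + 10))*(1/201455) = 62799/12920 + (3*12)*(1/201455) = 62799/12920 + 36*(1/201455) = 62799/12920 + 36/201455 = 2530327533/520559720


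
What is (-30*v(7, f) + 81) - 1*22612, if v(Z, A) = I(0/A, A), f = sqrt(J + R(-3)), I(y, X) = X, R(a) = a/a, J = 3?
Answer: -22591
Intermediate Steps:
R(a) = 1
f = 2 (f = sqrt(3 + 1) = sqrt(4) = 2)
v(Z, A) = A
(-30*v(7, f) + 81) - 1*22612 = (-30*2 + 81) - 1*22612 = (-60 + 81) - 22612 = 21 - 22612 = -22591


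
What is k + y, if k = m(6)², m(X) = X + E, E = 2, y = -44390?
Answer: -44326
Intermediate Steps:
m(X) = 2 + X (m(X) = X + 2 = 2 + X)
k = 64 (k = (2 + 6)² = 8² = 64)
k + y = 64 - 44390 = -44326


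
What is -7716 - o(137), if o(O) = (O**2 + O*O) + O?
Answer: -45391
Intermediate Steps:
o(O) = O + 2*O**2 (o(O) = (O**2 + O**2) + O = 2*O**2 + O = O + 2*O**2)
-7716 - o(137) = -7716 - 137*(1 + 2*137) = -7716 - 137*(1 + 274) = -7716 - 137*275 = -7716 - 1*37675 = -7716 - 37675 = -45391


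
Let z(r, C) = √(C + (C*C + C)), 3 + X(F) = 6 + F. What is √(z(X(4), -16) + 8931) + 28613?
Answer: 28613 + √(8931 + 4*√14) ≈ 28708.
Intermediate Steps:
X(F) = 3 + F (X(F) = -3 + (6 + F) = 3 + F)
z(r, C) = √(C² + 2*C) (z(r, C) = √(C + (C² + C)) = √(C + (C + C²)) = √(C² + 2*C))
√(z(X(4), -16) + 8931) + 28613 = √(√(-16*(2 - 16)) + 8931) + 28613 = √(√(-16*(-14)) + 8931) + 28613 = √(√224 + 8931) + 28613 = √(4*√14 + 8931) + 28613 = √(8931 + 4*√14) + 28613 = 28613 + √(8931 + 4*√14)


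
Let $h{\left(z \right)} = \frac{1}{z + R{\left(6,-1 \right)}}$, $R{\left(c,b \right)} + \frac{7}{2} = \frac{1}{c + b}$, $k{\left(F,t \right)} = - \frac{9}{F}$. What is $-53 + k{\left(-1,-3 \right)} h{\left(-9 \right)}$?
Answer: $- \frac{2203}{41} \approx -53.732$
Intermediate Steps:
$R{\left(c,b \right)} = - \frac{7}{2} + \frac{1}{b + c}$ ($R{\left(c,b \right)} = - \frac{7}{2} + \frac{1}{c + b} = - \frac{7}{2} + \frac{1}{b + c}$)
$h{\left(z \right)} = \frac{1}{- \frac{33}{10} + z}$ ($h{\left(z \right)} = \frac{1}{z + \frac{2 - -7 - 42}{2 \left(-1 + 6\right)}} = \frac{1}{z + \frac{2 + 7 - 42}{2 \cdot 5}} = \frac{1}{z + \frac{1}{2} \cdot \frac{1}{5} \left(-33\right)} = \frac{1}{z - \frac{33}{10}} = \frac{1}{- \frac{33}{10} + z}$)
$-53 + k{\left(-1,-3 \right)} h{\left(-9 \right)} = -53 + - \frac{9}{-1} \frac{10}{-33 + 10 \left(-9\right)} = -53 + \left(-9\right) \left(-1\right) \frac{10}{-33 - 90} = -53 + 9 \frac{10}{-123} = -53 + 9 \cdot 10 \left(- \frac{1}{123}\right) = -53 + 9 \left(- \frac{10}{123}\right) = -53 - \frac{30}{41} = - \frac{2203}{41}$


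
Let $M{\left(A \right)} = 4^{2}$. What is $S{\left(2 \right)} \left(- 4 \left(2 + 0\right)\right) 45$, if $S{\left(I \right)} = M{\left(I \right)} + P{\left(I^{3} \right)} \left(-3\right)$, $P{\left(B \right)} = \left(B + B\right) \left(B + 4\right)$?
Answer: $201600$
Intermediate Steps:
$M{\left(A \right)} = 16$
$P{\left(B \right)} = 2 B \left(4 + B\right)$
$S{\left(I \right)} = 16 - 6 I^{3} \left(4 + I^{3}\right)$ ($S{\left(I \right)} = 16 + 2 I^{3} \left(4 + I^{3}\right) \left(-3\right) = 16 - 6 I^{3} \left(4 + I^{3}\right)$)
$S{\left(2 \right)} \left(- 4 \left(2 + 0\right)\right) 45 = \left(16 - 24 \cdot 2^{3} - 6 \cdot 2^{6}\right) \left(- 4 \left(2 + 0\right)\right) 45 = \left(16 - 192 - 384\right) \left(\left(-4\right) 2\right) 45 = \left(16 - 192 - 384\right) \left(-8\right) 45 = \left(-560\right) \left(-8\right) 45 = 4480 \cdot 45 = 201600$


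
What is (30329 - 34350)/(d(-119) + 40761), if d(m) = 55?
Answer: -4021/40816 ≈ -0.098515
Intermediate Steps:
(30329 - 34350)/(d(-119) + 40761) = (30329 - 34350)/(55 + 40761) = -4021/40816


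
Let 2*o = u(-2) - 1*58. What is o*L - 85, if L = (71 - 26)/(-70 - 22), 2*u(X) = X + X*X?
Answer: -13075/184 ≈ -71.060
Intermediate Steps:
u(X) = X/2 + X**2/2 (u(X) = (X + X*X)/2 = (X + X**2)/2 = X/2 + X**2/2)
o = -57/2 (o = ((1/2)*(-2)*(1 - 2) - 1*58)/2 = ((1/2)*(-2)*(-1) - 58)/2 = (1 - 58)/2 = (1/2)*(-57) = -57/2 ≈ -28.500)
L = -45/92 (L = 45/(-92) = 45*(-1/92) = -45/92 ≈ -0.48913)
o*L - 85 = -57/2*(-45/92) - 85 = 2565/184 - 85 = -13075/184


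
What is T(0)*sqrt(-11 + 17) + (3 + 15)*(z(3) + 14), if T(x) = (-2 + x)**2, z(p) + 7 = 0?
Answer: 126 + 4*sqrt(6) ≈ 135.80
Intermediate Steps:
z(p) = -7 (z(p) = -7 + 0 = -7)
T(0)*sqrt(-11 + 17) + (3 + 15)*(z(3) + 14) = (-2 + 0)**2*sqrt(-11 + 17) + (3 + 15)*(-7 + 14) = (-2)**2*sqrt(6) + 18*7 = 4*sqrt(6) + 126 = 126 + 4*sqrt(6)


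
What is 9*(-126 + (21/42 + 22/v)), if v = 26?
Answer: -29169/26 ≈ -1121.9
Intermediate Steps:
9*(-126 + (21/42 + 22/v)) = 9*(-126 + (21/42 + 22/26)) = 9*(-126 + (21*(1/42) + 22*(1/26))) = 9*(-126 + (½ + 11/13)) = 9*(-126 + 35/26) = 9*(-3241/26) = -29169/26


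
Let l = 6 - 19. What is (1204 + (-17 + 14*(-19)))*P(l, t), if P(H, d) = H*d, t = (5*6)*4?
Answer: -1436760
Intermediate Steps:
l = -13
t = 120 (t = 30*4 = 120)
(1204 + (-17 + 14*(-19)))*P(l, t) = (1204 + (-17 + 14*(-19)))*(-13*120) = (1204 + (-17 - 266))*(-1560) = (1204 - 283)*(-1560) = 921*(-1560) = -1436760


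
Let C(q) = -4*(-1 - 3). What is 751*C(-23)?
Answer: 12016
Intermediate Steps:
C(q) = 16 (C(q) = -4*(-4) = 16)
751*C(-23) = 751*16 = 12016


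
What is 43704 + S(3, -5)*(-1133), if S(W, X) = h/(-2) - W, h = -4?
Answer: 44837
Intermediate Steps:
S(W, X) = 2 - W (S(W, X) = -4/(-2) - W = -4*(-½) - W = 2 - W)
43704 + S(3, -5)*(-1133) = 43704 + (2 - 1*3)*(-1133) = 43704 + (2 - 3)*(-1133) = 43704 - 1*(-1133) = 43704 + 1133 = 44837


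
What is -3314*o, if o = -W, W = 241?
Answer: 798674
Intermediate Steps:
o = -241 (o = -1*241 = -241)
-3314*o = -3314*(-241) = 798674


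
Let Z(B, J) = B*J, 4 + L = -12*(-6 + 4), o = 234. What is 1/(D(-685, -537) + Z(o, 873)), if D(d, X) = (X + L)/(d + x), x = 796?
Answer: 111/22674785 ≈ 4.8953e-6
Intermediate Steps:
L = 20 (L = -4 - 12*(-6 + 4) = -4 - 12*(-2) = -4 + 24 = 20)
D(d, X) = (20 + X)/(796 + d) (D(d, X) = (X + 20)/(d + 796) = (20 + X)/(796 + d))
1/(D(-685, -537) + Z(o, 873)) = 1/((20 - 537)/(796 - 685) + 234*873) = 1/(-517/111 + 204282) = 1/(22674785/111) = 111/22674785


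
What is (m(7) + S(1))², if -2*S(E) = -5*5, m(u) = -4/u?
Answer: 27889/196 ≈ 142.29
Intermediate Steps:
S(E) = 25/2 (S(E) = -(-5)*5/2 = -½*(-25) = 25/2)
(m(7) + S(1))² = (-4/7 + 25/2)² = (167/14)² = 27889/196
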